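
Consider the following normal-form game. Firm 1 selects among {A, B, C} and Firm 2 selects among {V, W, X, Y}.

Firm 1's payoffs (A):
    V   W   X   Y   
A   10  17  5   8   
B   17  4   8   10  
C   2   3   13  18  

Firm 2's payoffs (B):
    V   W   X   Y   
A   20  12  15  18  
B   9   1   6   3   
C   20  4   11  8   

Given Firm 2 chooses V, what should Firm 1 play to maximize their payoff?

With Firm 2 fixed at V, Firm 1's payoffs are: A → 10, B → 17, C → 2.
The maximum is 17, achieved by B.

B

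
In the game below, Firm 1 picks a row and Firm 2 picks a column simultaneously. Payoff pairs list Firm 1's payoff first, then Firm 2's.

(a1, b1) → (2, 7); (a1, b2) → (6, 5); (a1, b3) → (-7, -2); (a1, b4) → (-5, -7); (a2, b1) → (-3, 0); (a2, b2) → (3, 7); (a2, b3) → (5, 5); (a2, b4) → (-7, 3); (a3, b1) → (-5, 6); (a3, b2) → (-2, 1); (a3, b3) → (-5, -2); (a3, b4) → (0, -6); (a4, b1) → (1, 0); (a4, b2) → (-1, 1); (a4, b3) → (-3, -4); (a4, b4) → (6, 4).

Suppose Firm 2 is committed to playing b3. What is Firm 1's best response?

With Firm 2 fixed at b3, Firm 1's payoffs are: a1 → -7, a2 → 5, a3 → -5, a4 → -3.
The maximum is 5, achieved by a2.

a2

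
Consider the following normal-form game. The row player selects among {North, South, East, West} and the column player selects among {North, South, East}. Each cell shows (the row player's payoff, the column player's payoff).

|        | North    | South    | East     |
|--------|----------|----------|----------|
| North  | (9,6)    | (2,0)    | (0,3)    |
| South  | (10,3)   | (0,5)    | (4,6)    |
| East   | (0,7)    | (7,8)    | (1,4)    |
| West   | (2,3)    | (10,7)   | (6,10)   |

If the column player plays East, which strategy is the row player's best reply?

With the column player fixed at East, the row player's payoffs are: North → 0, South → 4, East → 1, West → 6.
The maximum is 6, achieved by West.

West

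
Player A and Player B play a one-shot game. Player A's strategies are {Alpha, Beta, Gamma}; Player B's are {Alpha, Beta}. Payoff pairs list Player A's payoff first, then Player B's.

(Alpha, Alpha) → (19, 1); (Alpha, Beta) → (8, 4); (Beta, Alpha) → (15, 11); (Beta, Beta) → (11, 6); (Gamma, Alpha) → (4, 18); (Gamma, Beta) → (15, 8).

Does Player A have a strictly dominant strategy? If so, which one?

A strategy is strictly dominant if it gives Player A a strictly higher payoff than every other strategy, against every choice by the opponent.
Alpha is not dominant: against Beta, Beta gives 11 > 8.
Beta is not dominant: against Alpha, Alpha gives 19 > 15.
Gamma is not dominant: against Alpha, Alpha gives 19 > 4.
No single strategy is best against every opponent action.

None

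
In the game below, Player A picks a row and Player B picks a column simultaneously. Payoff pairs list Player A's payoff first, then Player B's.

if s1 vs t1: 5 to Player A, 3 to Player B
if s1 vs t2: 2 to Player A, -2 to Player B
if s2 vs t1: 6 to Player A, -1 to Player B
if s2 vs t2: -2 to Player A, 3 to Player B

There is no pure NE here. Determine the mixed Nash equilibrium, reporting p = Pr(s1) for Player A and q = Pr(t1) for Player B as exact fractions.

Each player's mixing probability is pinned down by making the *other* player indifferent.
Player B indifferent between t1 and t2: p·3 + (1−p)·(-1) = p·(-2) + (1−p)·3 ⟹ (-1) + 4p = 3 + (-5)p ⟹ p = 4/9.
Player A indifferent between s1 and s2: q·5 + (1−q)·2 = q·6 + (1−q)·(-2) ⟹ 2 + 3q = (-2) + 8q ⟹ q = 4/5.

p = 4/9, q = 4/5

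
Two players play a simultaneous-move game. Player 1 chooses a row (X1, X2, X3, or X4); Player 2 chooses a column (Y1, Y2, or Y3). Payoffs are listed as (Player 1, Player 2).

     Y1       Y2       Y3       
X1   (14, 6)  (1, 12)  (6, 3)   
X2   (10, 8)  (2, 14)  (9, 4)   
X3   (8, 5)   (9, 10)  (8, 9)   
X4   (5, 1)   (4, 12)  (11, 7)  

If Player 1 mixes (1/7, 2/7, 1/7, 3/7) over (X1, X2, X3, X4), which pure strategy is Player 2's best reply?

Y2

Compute Player 2's expected payoff from each pure strategy against the given mix.
Y1: (1/7)·6 + (2/7)·8 + (1/7)·5 + (3/7)·1 = 30/7
Y2: (1/7)·12 + (2/7)·14 + (1/7)·10 + (3/7)·12 = 86/7
Y3: (1/7)·3 + (2/7)·4 + (1/7)·9 + (3/7)·7 = 41/7
Highest expected payoff is 86/7, from Y2.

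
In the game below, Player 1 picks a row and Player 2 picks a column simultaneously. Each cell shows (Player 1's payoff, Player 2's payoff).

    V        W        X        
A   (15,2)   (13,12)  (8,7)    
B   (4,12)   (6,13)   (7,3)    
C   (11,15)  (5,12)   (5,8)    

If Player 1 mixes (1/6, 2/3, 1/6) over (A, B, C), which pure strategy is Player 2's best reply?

Player 2's best reply maximizes expected payoff against the mix.
V: (1/6)·2 + (2/3)·12 + (1/6)·15 = 65/6
W: (1/6)·12 + (2/3)·13 + (1/6)·12 = 38/3
X: (1/6)·7 + (2/3)·3 + (1/6)·8 = 9/2
Highest expected payoff is 38/3, from W.

W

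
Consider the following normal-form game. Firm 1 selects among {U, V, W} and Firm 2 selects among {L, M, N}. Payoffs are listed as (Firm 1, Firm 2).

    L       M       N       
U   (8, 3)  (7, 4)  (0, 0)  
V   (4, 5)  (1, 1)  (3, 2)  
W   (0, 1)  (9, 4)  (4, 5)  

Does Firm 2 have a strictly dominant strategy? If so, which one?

Check whether one of Firm 2's strategies beats all alternatives regardless of what the opponent does.
L is not dominant: against U, M gives 4 > 3.
M is not dominant: against V, L gives 5 > 1.
N is not dominant: against U, L gives 3 > 0.
No single strategy is best against every opponent action.

None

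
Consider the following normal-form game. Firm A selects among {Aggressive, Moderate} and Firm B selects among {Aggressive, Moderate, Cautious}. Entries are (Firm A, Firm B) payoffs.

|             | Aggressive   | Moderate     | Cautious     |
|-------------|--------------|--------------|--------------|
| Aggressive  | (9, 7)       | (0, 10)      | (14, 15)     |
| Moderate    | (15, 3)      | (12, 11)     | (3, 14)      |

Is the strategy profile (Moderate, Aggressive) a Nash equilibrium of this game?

No

Holding Firm B at Aggressive: Firm A gets 15 from Moderate, versus 9 from Aggressive. No profitable deviation for Firm A.
Holding Firm A at Moderate: Firm B gets 3 from Aggressive but could get 14 by switching to Cautious. Firm B has a profitable deviation.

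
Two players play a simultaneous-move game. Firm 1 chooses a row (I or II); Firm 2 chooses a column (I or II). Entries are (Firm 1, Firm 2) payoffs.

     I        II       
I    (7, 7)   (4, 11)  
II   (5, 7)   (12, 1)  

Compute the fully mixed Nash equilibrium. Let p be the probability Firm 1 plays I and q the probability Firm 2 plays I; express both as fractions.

p = 3/5, q = 4/5

In a mixed NE each player is indifferent between their pure strategies, so the opponent's mix sets the indifference.
Firm 2 indifferent between I and II: p·7 + (1−p)·7 = p·11 + (1−p)·1 ⟹ 7 + 0p = 1 + 10p ⟹ p = 3/5.
Firm 1 indifferent between I and II: q·7 + (1−q)·4 = q·5 + (1−q)·12 ⟹ 4 + 3q = 12 + (-7)q ⟹ q = 4/5.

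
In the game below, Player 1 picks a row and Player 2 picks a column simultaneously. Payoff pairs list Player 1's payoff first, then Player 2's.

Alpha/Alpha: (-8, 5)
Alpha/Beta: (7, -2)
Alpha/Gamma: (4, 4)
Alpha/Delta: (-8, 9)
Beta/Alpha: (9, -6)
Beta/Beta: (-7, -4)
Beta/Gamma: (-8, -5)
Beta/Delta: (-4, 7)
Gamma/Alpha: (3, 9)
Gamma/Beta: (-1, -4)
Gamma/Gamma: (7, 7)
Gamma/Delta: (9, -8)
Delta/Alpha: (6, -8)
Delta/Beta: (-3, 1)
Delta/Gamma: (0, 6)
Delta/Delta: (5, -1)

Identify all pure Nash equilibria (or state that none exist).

Check mutual best responses: a cell is a NE iff neither player can gain by unilaterally deviating.
Player 1's best responses — vs Alpha: Beta (payoff 9); vs Beta: Alpha (payoff 7); vs Gamma: Gamma (payoff 7); vs Delta: Gamma (payoff 9).
Player 2's best responses — vs Alpha: Delta (payoff 9); vs Beta: Delta (payoff 7); vs Gamma: Alpha (payoff 9); vs Delta: Gamma (payoff 6).
No cell has both players best-responding. For instance, Player 1's best reply to Delta is Gamma, but against Gamma Player 2 prefers Alpha over Delta.

None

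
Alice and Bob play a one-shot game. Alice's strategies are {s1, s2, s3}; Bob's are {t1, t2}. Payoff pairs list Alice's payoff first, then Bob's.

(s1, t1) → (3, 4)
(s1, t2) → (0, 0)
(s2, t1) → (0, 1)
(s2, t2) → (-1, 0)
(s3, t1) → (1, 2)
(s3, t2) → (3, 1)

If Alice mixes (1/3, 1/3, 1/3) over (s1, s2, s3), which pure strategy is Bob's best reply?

t1

Compute Bob's expected payoff from each pure strategy against the given mix.
t1: (1/3)·4 + (1/3)·1 + (1/3)·2 = 7/3
t2: (1/3)·0 + (1/3)·0 + (1/3)·1 = 1/3
Highest expected payoff is 7/3, from t1.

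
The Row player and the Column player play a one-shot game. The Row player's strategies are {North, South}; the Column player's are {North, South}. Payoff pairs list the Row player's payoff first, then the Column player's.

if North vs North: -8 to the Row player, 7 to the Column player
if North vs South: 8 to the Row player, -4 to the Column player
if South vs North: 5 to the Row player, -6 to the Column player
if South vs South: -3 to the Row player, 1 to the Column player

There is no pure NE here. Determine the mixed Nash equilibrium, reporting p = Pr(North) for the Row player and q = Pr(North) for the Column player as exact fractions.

Each player's mixing probability is pinned down by making the *other* player indifferent.
The Column player indifferent between North and South: p·7 + (1−p)·(-6) = p·(-4) + (1−p)·1 ⟹ (-6) + 13p = 1 + (-5)p ⟹ p = 7/18.
The Row player indifferent between North and South: q·(-8) + (1−q)·8 = q·5 + (1−q)·(-3) ⟹ 8 + (-16)q = (-3) + 8q ⟹ q = 11/24.

p = 7/18, q = 11/24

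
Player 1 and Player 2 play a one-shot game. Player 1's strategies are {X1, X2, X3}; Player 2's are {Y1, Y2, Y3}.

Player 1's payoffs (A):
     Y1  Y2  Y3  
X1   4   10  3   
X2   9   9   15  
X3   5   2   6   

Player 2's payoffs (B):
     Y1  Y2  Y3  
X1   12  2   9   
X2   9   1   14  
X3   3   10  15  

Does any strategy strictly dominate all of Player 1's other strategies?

A strategy is strictly dominant if it gives Player 1 a strictly higher payoff than every other strategy, against every choice by the opponent.
X1 is not dominant: against Y1, X2 gives 9 > 4.
X2 is not dominant: against Y2, X1 gives 10 > 9.
X3 is not dominant: against Y1, X2 gives 9 > 5.
No single strategy is best against every opponent action.

None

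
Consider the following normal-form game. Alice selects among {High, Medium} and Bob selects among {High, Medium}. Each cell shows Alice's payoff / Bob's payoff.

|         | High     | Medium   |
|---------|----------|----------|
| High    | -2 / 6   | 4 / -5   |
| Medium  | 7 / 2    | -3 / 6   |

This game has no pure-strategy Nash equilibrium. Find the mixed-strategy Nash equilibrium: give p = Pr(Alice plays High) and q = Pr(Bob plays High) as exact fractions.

p = 4/15, q = 7/16

In a mixed NE each player is indifferent between their pure strategies, so the opponent's mix sets the indifference.
Bob indifferent between High and Medium: p·6 + (1−p)·2 = p·(-5) + (1−p)·6 ⟹ 2 + 4p = 6 + (-11)p ⟹ p = 4/15.
Alice indifferent between High and Medium: q·(-2) + (1−q)·4 = q·7 + (1−q)·(-3) ⟹ 4 + (-6)q = (-3) + 10q ⟹ q = 7/16.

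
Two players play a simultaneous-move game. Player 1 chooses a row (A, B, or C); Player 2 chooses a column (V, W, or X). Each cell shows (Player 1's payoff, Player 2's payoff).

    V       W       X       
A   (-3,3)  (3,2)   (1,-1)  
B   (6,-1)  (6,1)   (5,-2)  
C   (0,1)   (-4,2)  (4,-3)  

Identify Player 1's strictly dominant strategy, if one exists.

Check whether one of Player 1's strategies beats all alternatives regardless of what the opponent does.
B strictly dominates: vs V: 6 > each of {-3, 0}; vs W: 6 > each of {3, -4}; vs X: 5 > each of {1, 4}.

B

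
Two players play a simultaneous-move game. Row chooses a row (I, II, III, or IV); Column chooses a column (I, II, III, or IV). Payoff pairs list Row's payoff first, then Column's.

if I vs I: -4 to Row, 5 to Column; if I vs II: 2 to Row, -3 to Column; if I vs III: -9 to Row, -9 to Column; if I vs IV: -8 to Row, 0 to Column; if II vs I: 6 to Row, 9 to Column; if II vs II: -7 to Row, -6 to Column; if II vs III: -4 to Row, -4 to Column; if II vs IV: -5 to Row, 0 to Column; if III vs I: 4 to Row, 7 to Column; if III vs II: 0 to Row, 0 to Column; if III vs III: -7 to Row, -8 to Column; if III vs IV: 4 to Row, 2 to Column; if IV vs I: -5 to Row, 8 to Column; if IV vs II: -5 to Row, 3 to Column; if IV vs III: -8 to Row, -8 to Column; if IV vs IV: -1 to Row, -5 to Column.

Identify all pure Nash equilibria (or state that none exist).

Check mutual best responses: a cell is a NE iff neither player can gain by unilaterally deviating.
Row's best responses — vs I: II (payoff 6); vs II: I (payoff 2); vs III: II (payoff -4); vs IV: III (payoff 4).
Column's best responses — vs I: I (payoff 5); vs II: I (payoff 9); vs III: I (payoff 7); vs IV: I (payoff 8).
The only mutual best response is (II, I); neither player gains by switching there.

(II, I)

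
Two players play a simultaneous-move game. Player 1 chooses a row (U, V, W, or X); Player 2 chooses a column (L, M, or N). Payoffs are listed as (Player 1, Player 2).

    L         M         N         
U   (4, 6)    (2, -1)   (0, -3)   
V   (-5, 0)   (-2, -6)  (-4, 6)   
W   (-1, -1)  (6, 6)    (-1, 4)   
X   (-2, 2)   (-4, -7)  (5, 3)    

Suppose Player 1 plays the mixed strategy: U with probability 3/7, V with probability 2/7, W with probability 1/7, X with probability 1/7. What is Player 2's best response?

Player 2's best reply maximizes expected payoff against the mix.
L: (3/7)·6 + (2/7)·0 + (1/7)·(-1) + (1/7)·2 = 19/7
M: (3/7)·(-1) + (2/7)·(-6) + (1/7)·6 + (1/7)·(-7) = -16/7
N: (3/7)·(-3) + (2/7)·6 + (1/7)·4 + (1/7)·3 = 10/7
Highest expected payoff is 19/7, from L.

L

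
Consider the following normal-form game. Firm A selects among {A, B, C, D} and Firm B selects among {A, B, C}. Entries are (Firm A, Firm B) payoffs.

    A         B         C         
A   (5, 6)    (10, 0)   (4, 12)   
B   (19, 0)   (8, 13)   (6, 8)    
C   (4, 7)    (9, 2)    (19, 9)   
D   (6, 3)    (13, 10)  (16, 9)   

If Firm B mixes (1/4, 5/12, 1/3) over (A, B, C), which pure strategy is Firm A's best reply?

D

Compute Firm A's expected payoff from each pure strategy against the given mix.
A: (1/4)·5 + (5/12)·10 + (1/3)·4 = 27/4
B: (1/4)·19 + (5/12)·8 + (1/3)·6 = 121/12
C: (1/4)·4 + (5/12)·9 + (1/3)·19 = 133/12
D: (1/4)·6 + (5/12)·13 + (1/3)·16 = 49/4
Highest expected payoff is 49/4, from D.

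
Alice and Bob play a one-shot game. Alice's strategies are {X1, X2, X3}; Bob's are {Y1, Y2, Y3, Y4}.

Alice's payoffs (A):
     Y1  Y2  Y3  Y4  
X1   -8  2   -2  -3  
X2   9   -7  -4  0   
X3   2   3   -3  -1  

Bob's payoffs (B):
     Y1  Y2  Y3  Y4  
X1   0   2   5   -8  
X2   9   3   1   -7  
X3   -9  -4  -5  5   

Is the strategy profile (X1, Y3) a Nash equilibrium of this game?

Yes

Holding Bob at Y3: Alice gets -2 from X1, versus -4 from X2, -3 from X3. No profitable deviation for Alice.
Holding Alice at X1: Bob gets 5 from Y3, versus 0 from Y1, 2 from Y2, -8 from Y4. No profitable deviation for Bob either.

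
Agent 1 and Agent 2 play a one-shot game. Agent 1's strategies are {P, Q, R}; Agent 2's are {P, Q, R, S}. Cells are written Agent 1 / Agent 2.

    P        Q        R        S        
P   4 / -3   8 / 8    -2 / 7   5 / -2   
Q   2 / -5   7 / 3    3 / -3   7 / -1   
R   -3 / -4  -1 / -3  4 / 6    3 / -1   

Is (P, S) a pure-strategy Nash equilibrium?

Holding Agent 2 at S: Agent 1 gets 5 from P but could get 7 by switching to Q. Agent 1 has a profitable deviation.

No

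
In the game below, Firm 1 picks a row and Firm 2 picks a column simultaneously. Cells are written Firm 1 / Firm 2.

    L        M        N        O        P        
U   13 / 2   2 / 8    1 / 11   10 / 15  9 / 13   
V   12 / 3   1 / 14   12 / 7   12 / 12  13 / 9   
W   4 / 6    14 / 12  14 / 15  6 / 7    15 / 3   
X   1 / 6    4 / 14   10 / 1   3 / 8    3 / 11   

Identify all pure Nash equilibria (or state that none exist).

Check mutual best responses: a cell is a NE iff neither player can gain by unilaterally deviating.
Firm 1's best responses — vs L: U (payoff 13); vs M: W (payoff 14); vs N: W (payoff 14); vs O: V (payoff 12); vs P: W (payoff 15).
Firm 2's best responses — vs U: O (payoff 15); vs V: M (payoff 14); vs W: N (payoff 15); vs X: M (payoff 14).
The only mutual best response is (W, N); neither player gains by switching there.

(W, N)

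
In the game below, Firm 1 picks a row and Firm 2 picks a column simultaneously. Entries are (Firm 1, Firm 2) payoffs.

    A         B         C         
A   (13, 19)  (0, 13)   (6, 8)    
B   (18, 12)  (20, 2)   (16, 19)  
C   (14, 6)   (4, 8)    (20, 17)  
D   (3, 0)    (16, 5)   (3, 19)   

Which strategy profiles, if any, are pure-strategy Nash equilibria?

Find each player's best response to every opponent strategy; NE are the intersections.
Firm 1's best responses — vs A: B (payoff 18); vs B: B (payoff 20); vs C: C (payoff 20).
Firm 2's best responses — vs A: A (payoff 19); vs B: C (payoff 19); vs C: C (payoff 17); vs D: C (payoff 19).
The only mutual best response is (C, C); neither player gains by switching there.

(C, C)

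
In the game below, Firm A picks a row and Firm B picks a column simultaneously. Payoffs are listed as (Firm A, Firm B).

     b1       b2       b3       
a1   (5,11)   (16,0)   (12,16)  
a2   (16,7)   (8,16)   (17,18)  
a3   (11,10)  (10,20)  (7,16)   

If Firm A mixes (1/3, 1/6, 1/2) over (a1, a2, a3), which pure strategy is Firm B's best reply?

Firm B's best reply maximizes expected payoff against the mix.
b1: (1/3)·11 + (1/6)·7 + (1/2)·10 = 59/6
b2: (1/3)·0 + (1/6)·16 + (1/2)·20 = 38/3
b3: (1/3)·16 + (1/6)·18 + (1/2)·16 = 49/3
Highest expected payoff is 49/3, from b3.

b3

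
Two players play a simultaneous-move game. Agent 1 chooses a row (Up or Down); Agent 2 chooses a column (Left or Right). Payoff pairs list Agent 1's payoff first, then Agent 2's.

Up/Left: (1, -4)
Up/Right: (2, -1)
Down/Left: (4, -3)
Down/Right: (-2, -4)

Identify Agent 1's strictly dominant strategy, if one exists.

None

Check whether one of Agent 1's strategies beats all alternatives regardless of what the opponent does.
Up is not dominant: against Left, Down gives 4 > 1.
Down is not dominant: against Right, Up gives 2 > -2.
No single strategy is best against every opponent action.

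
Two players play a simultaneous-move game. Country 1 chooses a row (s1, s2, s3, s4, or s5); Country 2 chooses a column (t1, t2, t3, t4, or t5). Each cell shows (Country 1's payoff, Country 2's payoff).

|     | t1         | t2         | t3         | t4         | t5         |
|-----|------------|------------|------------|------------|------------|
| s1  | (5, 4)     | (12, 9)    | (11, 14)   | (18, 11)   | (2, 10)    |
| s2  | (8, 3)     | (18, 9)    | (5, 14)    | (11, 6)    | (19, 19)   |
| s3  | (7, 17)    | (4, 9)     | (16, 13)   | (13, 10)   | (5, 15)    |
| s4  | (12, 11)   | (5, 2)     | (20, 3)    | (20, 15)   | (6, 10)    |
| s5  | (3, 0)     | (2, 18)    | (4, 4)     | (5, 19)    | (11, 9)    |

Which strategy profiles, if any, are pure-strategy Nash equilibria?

(s2, t5) and (s4, t4)

Find each player's best response to every opponent strategy; NE are the intersections.
Country 1's best responses — vs t1: s4 (payoff 12); vs t2: s2 (payoff 18); vs t3: s4 (payoff 20); vs t4: s4 (payoff 20); vs t5: s2 (payoff 19).
Country 2's best responses — vs s1: t3 (payoff 14); vs s2: t5 (payoff 19); vs s3: t1 (payoff 17); vs s4: t4 (payoff 15); vs s5: t4 (payoff 19).
Mutual best responses occur at (s2, t5) and (s4, t4); at each, neither player gains by switching.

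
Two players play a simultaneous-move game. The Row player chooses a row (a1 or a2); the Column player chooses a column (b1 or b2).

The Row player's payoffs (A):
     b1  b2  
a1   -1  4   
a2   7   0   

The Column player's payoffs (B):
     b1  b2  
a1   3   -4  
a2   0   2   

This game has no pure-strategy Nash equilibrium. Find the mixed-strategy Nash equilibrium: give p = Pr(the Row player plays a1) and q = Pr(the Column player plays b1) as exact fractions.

In a mixed NE each player is indifferent between their pure strategies, so the opponent's mix sets the indifference.
The Column player indifferent between b1 and b2: p·3 + (1−p)·0 = p·(-4) + (1−p)·2 ⟹ 0 + 3p = 2 + (-6)p ⟹ p = 2/9.
The Row player indifferent between a1 and a2: q·(-1) + (1−q)·4 = q·7 + (1−q)·0 ⟹ 4 + (-5)q = 0 + 7q ⟹ q = 1/3.

p = 2/9, q = 1/3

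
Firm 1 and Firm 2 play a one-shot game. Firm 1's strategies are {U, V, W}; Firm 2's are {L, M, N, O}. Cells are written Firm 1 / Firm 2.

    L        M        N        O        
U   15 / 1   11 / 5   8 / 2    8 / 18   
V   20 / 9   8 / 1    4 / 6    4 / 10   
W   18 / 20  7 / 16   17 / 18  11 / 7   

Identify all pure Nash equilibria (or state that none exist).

Check mutual best responses: a cell is a NE iff neither player can gain by unilaterally deviating.
Firm 1's best responses — vs L: V (payoff 20); vs M: U (payoff 11); vs N: W (payoff 17); vs O: W (payoff 11).
Firm 2's best responses — vs U: O (payoff 18); vs V: O (payoff 10); vs W: L (payoff 20).
No cell has both players best-responding. For instance, Firm 1's best reply to L is V, but against V Firm 2 prefers O over L.

None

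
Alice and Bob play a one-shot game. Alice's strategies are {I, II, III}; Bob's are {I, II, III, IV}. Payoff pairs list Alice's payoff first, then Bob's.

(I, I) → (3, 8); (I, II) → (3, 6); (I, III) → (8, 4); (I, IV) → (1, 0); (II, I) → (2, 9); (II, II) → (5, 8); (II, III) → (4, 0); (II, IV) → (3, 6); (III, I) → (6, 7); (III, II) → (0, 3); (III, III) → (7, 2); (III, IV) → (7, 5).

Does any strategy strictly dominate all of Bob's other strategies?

I

Check whether one of Bob's strategies beats all alternatives regardless of what the opponent does.
I strictly dominates: vs I: 8 > each of {6, 4, 0}; vs II: 9 > each of {8, 0, 6}; vs III: 7 > each of {3, 2, 5}.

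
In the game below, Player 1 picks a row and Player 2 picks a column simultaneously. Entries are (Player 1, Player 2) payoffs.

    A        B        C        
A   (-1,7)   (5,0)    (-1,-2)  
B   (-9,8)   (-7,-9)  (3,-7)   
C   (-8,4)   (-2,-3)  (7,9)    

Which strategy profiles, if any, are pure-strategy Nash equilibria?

(A, A) and (C, C)

A profile is a Nash equilibrium when each player is best-responding to the other.
Player 1's best responses — vs A: A (payoff -1); vs B: A (payoff 5); vs C: C (payoff 7).
Player 2's best responses — vs A: A (payoff 7); vs B: A (payoff 8); vs C: C (payoff 9).
Mutual best responses occur at (A, A) and (C, C); at each, neither player gains by switching.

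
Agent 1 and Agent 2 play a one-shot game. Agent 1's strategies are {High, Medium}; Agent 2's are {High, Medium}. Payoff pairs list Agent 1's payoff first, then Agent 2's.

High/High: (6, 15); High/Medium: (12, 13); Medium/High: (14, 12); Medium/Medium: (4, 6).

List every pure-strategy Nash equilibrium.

(Medium, High)

Find each player's best response to every opponent strategy; NE are the intersections.
Agent 1's best responses — vs High: Medium (payoff 14); vs Medium: High (payoff 12).
Agent 2's best responses — vs High: High (payoff 15); vs Medium: High (payoff 12).
The only mutual best response is (Medium, High); neither player gains by switching there.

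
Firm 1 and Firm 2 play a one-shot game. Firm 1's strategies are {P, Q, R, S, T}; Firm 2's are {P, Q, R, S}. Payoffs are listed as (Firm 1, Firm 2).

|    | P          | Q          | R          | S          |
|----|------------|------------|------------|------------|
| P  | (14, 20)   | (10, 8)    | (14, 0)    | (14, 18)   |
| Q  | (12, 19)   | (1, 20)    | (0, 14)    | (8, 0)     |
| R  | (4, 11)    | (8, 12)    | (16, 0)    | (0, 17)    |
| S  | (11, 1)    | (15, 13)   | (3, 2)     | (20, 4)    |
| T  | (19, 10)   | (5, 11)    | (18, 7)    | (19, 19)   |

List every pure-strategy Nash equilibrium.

(S, Q)

Check mutual best responses: a cell is a NE iff neither player can gain by unilaterally deviating.
Firm 1's best responses — vs P: T (payoff 19); vs Q: S (payoff 15); vs R: T (payoff 18); vs S: S (payoff 20).
Firm 2's best responses — vs P: P (payoff 20); vs Q: Q (payoff 20); vs R: S (payoff 17); vs S: Q (payoff 13); vs T: S (payoff 19).
The only mutual best response is (S, Q); neither player gains by switching there.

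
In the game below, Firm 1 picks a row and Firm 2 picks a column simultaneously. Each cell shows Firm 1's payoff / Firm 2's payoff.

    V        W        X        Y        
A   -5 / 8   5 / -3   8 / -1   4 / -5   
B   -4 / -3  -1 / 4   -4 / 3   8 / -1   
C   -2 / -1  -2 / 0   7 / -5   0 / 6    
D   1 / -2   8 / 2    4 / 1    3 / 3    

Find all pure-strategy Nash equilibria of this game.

A profile is a Nash equilibrium when each player is best-responding to the other.
Firm 1's best responses — vs V: D (payoff 1); vs W: D (payoff 8); vs X: A (payoff 8); vs Y: B (payoff 8).
Firm 2's best responses — vs A: V (payoff 8); vs B: W (payoff 4); vs C: Y (payoff 6); vs D: Y (payoff 3).
No cell has both players best-responding. For instance, Firm 1's best reply to X is A, but against A Firm 2 prefers V over X.

None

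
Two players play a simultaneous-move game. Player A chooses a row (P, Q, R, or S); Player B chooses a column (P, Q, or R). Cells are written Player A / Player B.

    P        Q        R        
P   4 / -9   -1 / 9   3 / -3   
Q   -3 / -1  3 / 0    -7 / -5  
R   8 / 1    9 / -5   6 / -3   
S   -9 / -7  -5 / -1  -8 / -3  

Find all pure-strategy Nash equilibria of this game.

(R, P)

Check mutual best responses: a cell is a NE iff neither player can gain by unilaterally deviating.
Player A's best responses — vs P: R (payoff 8); vs Q: R (payoff 9); vs R: R (payoff 6).
Player B's best responses — vs P: Q (payoff 9); vs Q: Q (payoff 0); vs R: P (payoff 1); vs S: Q (payoff -1).
The only mutual best response is (R, P); neither player gains by switching there.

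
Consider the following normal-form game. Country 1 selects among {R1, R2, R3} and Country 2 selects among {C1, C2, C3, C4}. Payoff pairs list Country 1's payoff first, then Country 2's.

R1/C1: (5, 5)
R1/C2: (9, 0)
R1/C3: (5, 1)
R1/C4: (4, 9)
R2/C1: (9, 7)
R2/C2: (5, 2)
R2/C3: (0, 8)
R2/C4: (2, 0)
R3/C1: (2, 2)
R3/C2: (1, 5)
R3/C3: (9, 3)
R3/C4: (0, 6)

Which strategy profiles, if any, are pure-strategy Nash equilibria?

Check mutual best responses: a cell is a NE iff neither player can gain by unilaterally deviating.
Country 1's best responses — vs C1: R2 (payoff 9); vs C2: R1 (payoff 9); vs C3: R3 (payoff 9); vs C4: R1 (payoff 4).
Country 2's best responses — vs R1: C4 (payoff 9); vs R2: C3 (payoff 8); vs R3: C4 (payoff 6).
The only mutual best response is (R1, C4); neither player gains by switching there.

(R1, C4)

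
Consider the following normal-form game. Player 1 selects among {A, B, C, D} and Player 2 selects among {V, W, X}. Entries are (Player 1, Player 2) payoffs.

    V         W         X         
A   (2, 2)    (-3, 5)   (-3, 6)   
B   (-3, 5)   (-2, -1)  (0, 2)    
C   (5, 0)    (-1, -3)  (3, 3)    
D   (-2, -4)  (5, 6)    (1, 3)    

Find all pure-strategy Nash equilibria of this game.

(C, X) and (D, W)

Find each player's best response to every opponent strategy; NE are the intersections.
Player 1's best responses — vs V: C (payoff 5); vs W: D (payoff 5); vs X: C (payoff 3).
Player 2's best responses — vs A: X (payoff 6); vs B: V (payoff 5); vs C: X (payoff 3); vs D: W (payoff 6).
Mutual best responses occur at (C, X) and (D, W); at each, neither player gains by switching.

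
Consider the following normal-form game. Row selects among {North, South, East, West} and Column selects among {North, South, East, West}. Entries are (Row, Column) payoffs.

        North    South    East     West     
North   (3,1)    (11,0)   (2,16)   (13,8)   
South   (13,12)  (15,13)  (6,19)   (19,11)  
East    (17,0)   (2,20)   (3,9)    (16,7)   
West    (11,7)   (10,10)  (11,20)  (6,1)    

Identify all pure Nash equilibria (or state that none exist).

(West, East)

A profile is a Nash equilibrium when each player is best-responding to the other.
Row's best responses — vs North: East (payoff 17); vs South: South (payoff 15); vs East: West (payoff 11); vs West: South (payoff 19).
Column's best responses — vs North: East (payoff 16); vs South: East (payoff 19); vs East: South (payoff 20); vs West: East (payoff 20).
The only mutual best response is (West, East); neither player gains by switching there.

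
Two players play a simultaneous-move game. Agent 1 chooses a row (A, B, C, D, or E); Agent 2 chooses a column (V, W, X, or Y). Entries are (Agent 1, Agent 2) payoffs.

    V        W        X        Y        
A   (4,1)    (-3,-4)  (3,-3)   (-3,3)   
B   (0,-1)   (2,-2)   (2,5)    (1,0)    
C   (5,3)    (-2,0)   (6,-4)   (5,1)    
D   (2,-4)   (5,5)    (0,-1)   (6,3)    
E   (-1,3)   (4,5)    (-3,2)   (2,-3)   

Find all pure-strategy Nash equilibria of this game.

A profile is a Nash equilibrium when each player is best-responding to the other.
Agent 1's best responses — vs V: C (payoff 5); vs W: D (payoff 5); vs X: C (payoff 6); vs Y: D (payoff 6).
Agent 2's best responses — vs A: Y (payoff 3); vs B: X (payoff 5); vs C: V (payoff 3); vs D: W (payoff 5); vs E: W (payoff 5).
Mutual best responses occur at (C, V) and (D, W); at each, neither player gains by switching.

(C, V) and (D, W)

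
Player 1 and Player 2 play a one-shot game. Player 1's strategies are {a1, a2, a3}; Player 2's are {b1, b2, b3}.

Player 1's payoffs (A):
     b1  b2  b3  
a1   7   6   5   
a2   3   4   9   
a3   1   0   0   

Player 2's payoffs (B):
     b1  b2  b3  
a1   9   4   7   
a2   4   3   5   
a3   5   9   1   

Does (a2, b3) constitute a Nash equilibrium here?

Yes

Holding Player 2 at b3: Player 1 gets 9 from a2, versus 5 from a1, 0 from a3. No profitable deviation for Player 1.
Holding Player 1 at a2: Player 2 gets 5 from b3, versus 4 from b1, 3 from b2. No profitable deviation for Player 2 either.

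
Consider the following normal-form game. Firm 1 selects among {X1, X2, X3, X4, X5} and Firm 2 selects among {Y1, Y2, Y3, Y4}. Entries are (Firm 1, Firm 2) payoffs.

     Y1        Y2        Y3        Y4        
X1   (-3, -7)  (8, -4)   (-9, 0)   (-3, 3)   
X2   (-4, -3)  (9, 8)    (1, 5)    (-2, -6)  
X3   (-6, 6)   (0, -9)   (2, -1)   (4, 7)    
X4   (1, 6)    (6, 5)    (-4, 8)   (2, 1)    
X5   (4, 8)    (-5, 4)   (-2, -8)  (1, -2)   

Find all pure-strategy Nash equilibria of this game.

Find each player's best response to every opponent strategy; NE are the intersections.
Firm 1's best responses — vs Y1: X5 (payoff 4); vs Y2: X2 (payoff 9); vs Y3: X3 (payoff 2); vs Y4: X3 (payoff 4).
Firm 2's best responses — vs X1: Y4 (payoff 3); vs X2: Y2 (payoff 8); vs X3: Y4 (payoff 7); vs X4: Y3 (payoff 8); vs X5: Y1 (payoff 8).
Mutual best responses occur at (X2, Y2), (X3, Y4), and (X5, Y1); at each, neither player gains by switching.

(X2, Y2), (X3, Y4), and (X5, Y1)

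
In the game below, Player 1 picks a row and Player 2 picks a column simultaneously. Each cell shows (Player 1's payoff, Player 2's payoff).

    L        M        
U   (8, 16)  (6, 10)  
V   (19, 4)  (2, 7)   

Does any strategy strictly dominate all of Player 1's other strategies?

Check whether one of Player 1's strategies beats all alternatives regardless of what the opponent does.
U is not dominant: against L, V gives 19 > 8.
V is not dominant: against M, U gives 6 > 2.
No single strategy is best against every opponent action.

No strictly dominant strategy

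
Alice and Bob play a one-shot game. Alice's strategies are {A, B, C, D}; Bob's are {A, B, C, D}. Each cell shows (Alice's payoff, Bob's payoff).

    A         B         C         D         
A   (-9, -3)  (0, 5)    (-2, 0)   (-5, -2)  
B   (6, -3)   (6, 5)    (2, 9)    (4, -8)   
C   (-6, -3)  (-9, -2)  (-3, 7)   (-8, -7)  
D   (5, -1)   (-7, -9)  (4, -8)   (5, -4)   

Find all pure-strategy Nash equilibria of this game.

There is no pure-strategy Nash equilibrium

Check mutual best responses: a cell is a NE iff neither player can gain by unilaterally deviating.
Alice's best responses — vs A: B (payoff 6); vs B: B (payoff 6); vs C: D (payoff 4); vs D: D (payoff 5).
Bob's best responses — vs A: B (payoff 5); vs B: C (payoff 9); vs C: C (payoff 7); vs D: A (payoff -1).
No cell has both players best-responding. For instance, Alice's best reply to A is B, but against B Bob prefers C over A.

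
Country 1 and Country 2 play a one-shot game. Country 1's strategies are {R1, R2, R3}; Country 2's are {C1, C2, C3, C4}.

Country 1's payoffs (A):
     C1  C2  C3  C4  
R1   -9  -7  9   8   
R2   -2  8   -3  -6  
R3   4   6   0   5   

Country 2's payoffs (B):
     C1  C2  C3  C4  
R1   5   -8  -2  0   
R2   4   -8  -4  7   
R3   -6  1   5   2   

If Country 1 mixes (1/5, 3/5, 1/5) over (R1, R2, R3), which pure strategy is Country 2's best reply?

Country 2's best reply maximizes expected payoff against the mix.
C1: (1/5)·5 + (3/5)·4 + (1/5)·(-6) = 11/5
C2: (1/5)·(-8) + (3/5)·(-8) + (1/5)·1 = -31/5
C3: (1/5)·(-2) + (3/5)·(-4) + (1/5)·5 = -9/5
C4: (1/5)·0 + (3/5)·7 + (1/5)·2 = 23/5
Highest expected payoff is 23/5, from C4.

C4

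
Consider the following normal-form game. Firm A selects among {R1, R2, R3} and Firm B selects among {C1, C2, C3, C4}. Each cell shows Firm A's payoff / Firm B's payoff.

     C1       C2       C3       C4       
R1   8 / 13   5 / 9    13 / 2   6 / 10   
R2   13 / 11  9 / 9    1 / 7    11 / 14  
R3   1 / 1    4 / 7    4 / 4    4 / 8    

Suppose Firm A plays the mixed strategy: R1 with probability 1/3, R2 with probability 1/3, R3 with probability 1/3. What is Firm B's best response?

C4

Firm B's best reply maximizes expected payoff against the mix.
C1: (1/3)·13 + (1/3)·11 + (1/3)·1 = 25/3
C2: (1/3)·9 + (1/3)·9 + (1/3)·7 = 25/3
C3: (1/3)·2 + (1/3)·7 + (1/3)·4 = 13/3
C4: (1/3)·10 + (1/3)·14 + (1/3)·8 = 32/3
Highest expected payoff is 32/3, from C4.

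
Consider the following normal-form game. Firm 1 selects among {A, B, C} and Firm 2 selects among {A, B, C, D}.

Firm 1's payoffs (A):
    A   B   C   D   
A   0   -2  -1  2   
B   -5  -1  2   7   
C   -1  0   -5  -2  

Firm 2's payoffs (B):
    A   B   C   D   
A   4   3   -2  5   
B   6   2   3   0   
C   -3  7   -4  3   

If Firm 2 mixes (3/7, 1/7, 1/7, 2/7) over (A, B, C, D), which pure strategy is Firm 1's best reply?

Firm 1's best reply maximizes expected payoff against the mix.
A: (3/7)·0 + (1/7)·(-2) + (1/7)·(-1) + (2/7)·2 = 1/7
B: (3/7)·(-5) + (1/7)·(-1) + (1/7)·2 + (2/7)·7 = 0
C: (3/7)·(-1) + (1/7)·0 + (1/7)·(-5) + (2/7)·(-2) = -12/7
Highest expected payoff is 1/7, from A.

A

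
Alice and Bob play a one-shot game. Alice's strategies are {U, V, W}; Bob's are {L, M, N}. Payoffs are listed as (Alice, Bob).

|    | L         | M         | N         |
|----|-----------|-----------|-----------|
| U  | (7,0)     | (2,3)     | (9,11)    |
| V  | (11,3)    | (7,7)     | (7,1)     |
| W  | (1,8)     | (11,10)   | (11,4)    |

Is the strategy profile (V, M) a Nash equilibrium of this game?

Holding Bob at M: Alice gets 7 from V but could get 11 by switching to W. Alice has a profitable deviation.

No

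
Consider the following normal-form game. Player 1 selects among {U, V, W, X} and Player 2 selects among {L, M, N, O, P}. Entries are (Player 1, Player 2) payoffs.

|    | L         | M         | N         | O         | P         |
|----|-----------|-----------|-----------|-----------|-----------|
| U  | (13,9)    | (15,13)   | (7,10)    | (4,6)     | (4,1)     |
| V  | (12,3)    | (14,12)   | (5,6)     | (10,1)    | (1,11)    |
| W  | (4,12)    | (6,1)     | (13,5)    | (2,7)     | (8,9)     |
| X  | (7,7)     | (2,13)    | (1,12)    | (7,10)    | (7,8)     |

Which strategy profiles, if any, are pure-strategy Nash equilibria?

A profile is a Nash equilibrium when each player is best-responding to the other.
Player 1's best responses — vs L: U (payoff 13); vs M: U (payoff 15); vs N: W (payoff 13); vs O: V (payoff 10); vs P: W (payoff 8).
Player 2's best responses — vs U: M (payoff 13); vs V: M (payoff 12); vs W: L (payoff 12); vs X: M (payoff 13).
The only mutual best response is (U, M); neither player gains by switching there.

(U, M)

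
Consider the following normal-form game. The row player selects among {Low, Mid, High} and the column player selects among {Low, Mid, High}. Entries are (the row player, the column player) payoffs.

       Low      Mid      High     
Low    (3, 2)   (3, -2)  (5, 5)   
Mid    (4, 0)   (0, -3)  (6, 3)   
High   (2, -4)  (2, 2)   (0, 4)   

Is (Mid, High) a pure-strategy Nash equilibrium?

Holding the column player at High: the row player gets 6 from Mid, versus 5 from Low, 0 from High. No profitable deviation for the row player.
Holding the row player at Mid: the column player gets 3 from High, versus 0 from Low, -3 from Mid. No profitable deviation for the column player either.

Yes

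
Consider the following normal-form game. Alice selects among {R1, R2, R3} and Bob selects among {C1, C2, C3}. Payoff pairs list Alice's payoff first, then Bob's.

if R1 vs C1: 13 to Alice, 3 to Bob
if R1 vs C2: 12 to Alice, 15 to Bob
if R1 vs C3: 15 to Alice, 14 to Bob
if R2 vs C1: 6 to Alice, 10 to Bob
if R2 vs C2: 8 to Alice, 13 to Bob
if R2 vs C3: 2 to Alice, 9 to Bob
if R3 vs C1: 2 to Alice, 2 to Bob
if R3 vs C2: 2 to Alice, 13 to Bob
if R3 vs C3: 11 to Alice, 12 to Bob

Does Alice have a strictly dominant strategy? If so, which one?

A strategy is strictly dominant if it gives Alice a strictly higher payoff than every other strategy, against every choice by the opponent.
R1 strictly dominates: vs C1: 13 > each of {6, 2}; vs C2: 12 > each of {8, 2}; vs C3: 15 > each of {2, 11}.

R1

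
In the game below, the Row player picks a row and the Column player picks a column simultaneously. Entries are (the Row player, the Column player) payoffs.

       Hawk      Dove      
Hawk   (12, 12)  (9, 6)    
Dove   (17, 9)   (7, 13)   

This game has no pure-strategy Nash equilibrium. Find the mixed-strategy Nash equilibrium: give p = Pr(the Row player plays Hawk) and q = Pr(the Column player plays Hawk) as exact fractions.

In a mixed NE each player is indifferent between their pure strategies, so the opponent's mix sets the indifference.
The Column player indifferent between Hawk and Dove: p·12 + (1−p)·9 = p·6 + (1−p)·13 ⟹ 9 + 3p = 13 + (-7)p ⟹ p = 2/5.
The Row player indifferent between Hawk and Dove: q·12 + (1−q)·9 = q·17 + (1−q)·7 ⟹ 9 + 3q = 7 + 10q ⟹ q = 2/7.

p = 2/5, q = 2/7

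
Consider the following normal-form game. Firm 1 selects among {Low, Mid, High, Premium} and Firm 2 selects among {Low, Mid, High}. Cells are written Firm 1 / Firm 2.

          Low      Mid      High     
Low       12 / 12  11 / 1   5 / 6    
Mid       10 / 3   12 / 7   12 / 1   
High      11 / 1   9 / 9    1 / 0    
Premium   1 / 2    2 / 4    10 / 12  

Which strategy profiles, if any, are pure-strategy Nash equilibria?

(Low, Low) and (Mid, Mid)

Find each player's best response to every opponent strategy; NE are the intersections.
Firm 1's best responses — vs Low: Low (payoff 12); vs Mid: Mid (payoff 12); vs High: Mid (payoff 12).
Firm 2's best responses — vs Low: Low (payoff 12); vs Mid: Mid (payoff 7); vs High: Mid (payoff 9); vs Premium: High (payoff 12).
Mutual best responses occur at (Low, Low) and (Mid, Mid); at each, neither player gains by switching.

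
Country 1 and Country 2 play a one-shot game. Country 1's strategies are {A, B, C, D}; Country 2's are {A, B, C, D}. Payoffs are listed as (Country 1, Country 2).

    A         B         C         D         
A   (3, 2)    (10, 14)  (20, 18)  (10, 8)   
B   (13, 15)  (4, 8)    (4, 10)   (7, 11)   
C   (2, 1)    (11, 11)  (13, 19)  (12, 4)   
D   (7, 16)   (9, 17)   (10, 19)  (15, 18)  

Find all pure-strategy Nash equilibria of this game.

(A, C) and (B, A)

Check mutual best responses: a cell is a NE iff neither player can gain by unilaterally deviating.
Country 1's best responses — vs A: B (payoff 13); vs B: C (payoff 11); vs C: A (payoff 20); vs D: D (payoff 15).
Country 2's best responses — vs A: C (payoff 18); vs B: A (payoff 15); vs C: C (payoff 19); vs D: C (payoff 19).
Mutual best responses occur at (A, C) and (B, A); at each, neither player gains by switching.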